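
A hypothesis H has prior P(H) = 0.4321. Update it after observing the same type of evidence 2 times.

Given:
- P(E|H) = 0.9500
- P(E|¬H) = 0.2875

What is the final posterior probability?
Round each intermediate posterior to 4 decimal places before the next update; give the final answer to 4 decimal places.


Sequential Bayesian updating:

Initial prior: P(H) = 0.4321

Update 1:
  P(E) = 0.9500 × 0.4321 + 0.2875 × 0.5679 = 0.41049500 + 0.16327125 = 0.57376625
  P(H|E) = 0.41049500 / 0.57376625 = 0.7154

Update 2:
  P(E) = 0.9500 × 0.7154 + 0.2875 × 0.2846 = 0.67963000 + 0.08182250 = 0.76145250
  P(H|E) = 0.67963000 / 0.76145250 = 0.8925

Final posterior: 0.8925


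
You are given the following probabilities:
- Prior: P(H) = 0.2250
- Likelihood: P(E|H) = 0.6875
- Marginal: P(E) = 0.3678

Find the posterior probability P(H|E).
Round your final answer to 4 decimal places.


Using Bayes' theorem:

P(H|E) = P(E|H) × P(H) / P(E)
       = 0.6875 × 0.2250 / 0.3678
       = 0.15468750 / 0.3678
       = 0.4206

The evidence strengthens our belief in H.
Prior: 0.2250 → Posterior: 0.4206


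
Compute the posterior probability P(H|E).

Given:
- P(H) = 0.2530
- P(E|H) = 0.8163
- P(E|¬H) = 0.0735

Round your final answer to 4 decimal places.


Bayes' theorem: P(H|E) = P(E|H) × P(H) / P(E)

Step 1: Calculate P(E) using law of total probability
P(E) = P(E|H)P(H) + P(E|¬H)P(¬H)
     = 0.8163 × 0.2530 + 0.0735 × 0.7470
     = 0.20652390 + 0.05490450
     = 0.26142840

Step 2: Apply Bayes' theorem
P(H|E) = P(E|H) × P(H) / P(E)
       = 0.20652390 / 0.26142840
       = 0.7900


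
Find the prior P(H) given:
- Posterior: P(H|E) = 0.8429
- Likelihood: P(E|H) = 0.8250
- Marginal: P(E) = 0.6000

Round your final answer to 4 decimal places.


From Bayes' theorem: P(H|E) = P(E|H) × P(H) / P(E)

Rearranging for P(H):
P(H) = P(H|E) × P(E) / P(E|H)
     = 0.8429 × 0.6000 / 0.8250
     = 0.50574000 / 0.8250
     = 0.6130


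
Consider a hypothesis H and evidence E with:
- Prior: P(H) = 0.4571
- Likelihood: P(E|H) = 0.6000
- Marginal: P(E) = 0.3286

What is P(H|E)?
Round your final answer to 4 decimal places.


Using Bayes' theorem:

P(H|E) = P(E|H) × P(H) / P(E)
       = 0.6000 × 0.4571 / 0.3286
       = 0.27426000 / 0.3286
       = 0.8346

The evidence strengthens our belief in H.
Prior: 0.4571 → Posterior: 0.8346


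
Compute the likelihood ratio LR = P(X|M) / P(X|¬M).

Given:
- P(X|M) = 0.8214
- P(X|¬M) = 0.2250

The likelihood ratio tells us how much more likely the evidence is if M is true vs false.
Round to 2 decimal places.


Likelihood Ratio (LR) = P(X|M) / P(X|¬M)

LR = 0.8214 / 0.2250
   = 3.65

The evidence is 3.65 times more likely if M is true than if M is false.
LR > 1, so observing X raises the odds in favor of M.


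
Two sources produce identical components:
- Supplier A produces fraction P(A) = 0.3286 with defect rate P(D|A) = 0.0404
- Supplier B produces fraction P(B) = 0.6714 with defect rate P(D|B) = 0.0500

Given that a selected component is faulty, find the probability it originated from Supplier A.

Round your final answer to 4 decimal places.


Let A = from Supplier A, D = faulty

Given:
- P(A) = 0.3286, P(B) = 0.6714
- P(D|A) = 0.0404, P(D|B) = 0.0500

Step 1: Find P(D)
P(D) = P(D|A)P(A) + P(D|B)P(B)
     = 0.0404 × 0.3286 + 0.0500 × 0.6714
     = 0.01327544 + 0.03357000
     = 0.04684544

Step 2: Apply Bayes' theorem
P(A|D) = P(D|A)P(A) / P(D)
       = 0.01327544 / 0.04684544
       = 0.2834


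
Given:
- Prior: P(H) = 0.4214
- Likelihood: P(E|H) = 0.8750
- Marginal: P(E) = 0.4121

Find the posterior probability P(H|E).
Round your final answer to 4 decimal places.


Using Bayes' theorem:

P(H|E) = P(E|H) × P(H) / P(E)
       = 0.8750 × 0.4214 / 0.4121
       = 0.36872500 / 0.4121
       = 0.8947

The evidence strengthens our belief in H.
Prior: 0.4214 → Posterior: 0.8947


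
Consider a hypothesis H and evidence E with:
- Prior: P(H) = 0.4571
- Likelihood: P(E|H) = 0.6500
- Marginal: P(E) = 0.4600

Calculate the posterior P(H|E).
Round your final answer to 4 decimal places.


Using Bayes' theorem:

P(H|E) = P(E|H) × P(H) / P(E)
       = 0.6500 × 0.4571 / 0.4600
       = 0.29711500 / 0.4600
       = 0.6459

The evidence strengthens our belief in H.
Prior: 0.4571 → Posterior: 0.6459


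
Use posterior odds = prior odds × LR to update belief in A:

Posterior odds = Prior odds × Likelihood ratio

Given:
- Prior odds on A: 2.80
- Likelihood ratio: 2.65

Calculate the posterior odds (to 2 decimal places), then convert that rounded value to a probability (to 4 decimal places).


Step 1: Calculate posterior odds
Posterior odds = Prior odds × LR
               = 2.80 × 2.65
               = 7.42

Step 2: Convert to probability
P(A|E) = Posterior odds / (1 + Posterior odds)
       = 7.42 / (1 + 7.42)
       = 7.42 / 8.42
       = 0.8812

The evidence increased P(A) from 0.7368 to 0.8812.


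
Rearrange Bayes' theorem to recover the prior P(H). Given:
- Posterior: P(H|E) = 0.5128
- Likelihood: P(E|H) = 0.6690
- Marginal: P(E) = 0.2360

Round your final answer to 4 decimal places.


From Bayes' theorem: P(H|E) = P(E|H) × P(H) / P(E)

Rearranging for P(H):
P(H) = P(H|E) × P(E) / P(E|H)
     = 0.5128 × 0.2360 / 0.6690
     = 0.12102080 / 0.6690
     = 0.1809


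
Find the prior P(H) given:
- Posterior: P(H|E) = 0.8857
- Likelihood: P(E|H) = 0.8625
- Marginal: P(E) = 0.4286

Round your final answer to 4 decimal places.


From Bayes' theorem: P(H|E) = P(E|H) × P(H) / P(E)

Rearranging for P(H):
P(H) = P(H|E) × P(E) / P(E|H)
     = 0.8857 × 0.4286 / 0.8625
     = 0.37961102 / 0.8625
     = 0.4401


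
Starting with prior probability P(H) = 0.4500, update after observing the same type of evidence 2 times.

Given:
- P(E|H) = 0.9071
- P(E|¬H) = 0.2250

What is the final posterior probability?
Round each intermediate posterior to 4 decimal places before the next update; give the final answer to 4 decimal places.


Sequential Bayesian updating:

Initial prior: P(H) = 0.4500

Update 1:
  P(E) = 0.9071 × 0.4500 + 0.2250 × 0.5500 = 0.40819500 + 0.12375000 = 0.53194500
  P(H|E) = 0.40819500 / 0.53194500 = 0.7674

Update 2:
  P(E) = 0.9071 × 0.7674 + 0.2250 × 0.2326 = 0.69610854 + 0.05233500 = 0.74844354
  P(H|E) = 0.69610854 / 0.74844354 = 0.9301

Final posterior: 0.9301


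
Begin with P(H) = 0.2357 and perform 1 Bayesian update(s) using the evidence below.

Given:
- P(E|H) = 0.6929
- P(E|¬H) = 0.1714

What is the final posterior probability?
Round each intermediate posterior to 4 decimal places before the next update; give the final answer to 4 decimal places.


Sequential Bayesian updating:

Initial prior: P(H) = 0.2357

Update 1:
  P(E) = 0.6929 × 0.2357 + 0.1714 × 0.7643 = 0.16331653 + 0.13100102 = 0.29431755
  P(H|E) = 0.16331653 / 0.29431755 = 0.5549

Final posterior: 0.5549


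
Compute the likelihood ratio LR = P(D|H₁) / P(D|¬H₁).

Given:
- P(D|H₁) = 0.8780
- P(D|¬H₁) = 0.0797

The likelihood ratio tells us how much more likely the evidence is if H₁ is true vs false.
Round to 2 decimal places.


Likelihood Ratio (LR) = P(D|H₁) / P(D|¬H₁)

LR = 0.8780 / 0.0797
   = 11.02

The evidence is 11.02 times more likely if H₁ is true than if H₁ is false.
Because LR exceeds 1, D is evidence for H₁.


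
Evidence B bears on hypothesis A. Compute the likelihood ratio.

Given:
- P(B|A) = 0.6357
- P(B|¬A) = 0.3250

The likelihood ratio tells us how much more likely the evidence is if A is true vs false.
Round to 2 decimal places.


Likelihood Ratio (LR) = P(B|A) / P(B|¬A)

LR = 0.6357 / 0.3250
   = 1.96

The evidence is 1.96 times more likely if A is true than if A is false.
Since LR > 1, the evidence supports A over ¬A.


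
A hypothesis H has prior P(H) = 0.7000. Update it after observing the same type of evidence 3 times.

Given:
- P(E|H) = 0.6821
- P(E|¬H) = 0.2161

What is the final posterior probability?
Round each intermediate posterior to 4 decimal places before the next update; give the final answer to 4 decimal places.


Sequential Bayesian updating:

Initial prior: P(H) = 0.7000

Update 1:
  P(E) = 0.6821 × 0.7000 + 0.2161 × 0.3000 = 0.47747000 + 0.06483000 = 0.54230000
  P(H|E) = 0.47747000 / 0.54230000 = 0.8805

Update 2:
  P(E) = 0.6821 × 0.8805 + 0.2161 × 0.1195 = 0.60058905 + 0.02582395 = 0.62641300
  P(H|E) = 0.60058905 / 0.62641300 = 0.9588

Update 3:
  P(E) = 0.6821 × 0.9588 + 0.2161 × 0.0412 = 0.65399748 + 0.00890332 = 0.66290080
  P(H|E) = 0.65399748 / 0.66290080 = 0.9866

Final posterior: 0.9866


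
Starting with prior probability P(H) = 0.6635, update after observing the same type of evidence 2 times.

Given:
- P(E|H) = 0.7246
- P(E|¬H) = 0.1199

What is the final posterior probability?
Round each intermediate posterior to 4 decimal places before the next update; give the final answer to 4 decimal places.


Sequential Bayesian updating:

Initial prior: P(H) = 0.6635

Update 1:
  P(E) = 0.7246 × 0.6635 + 0.1199 × 0.3365 = 0.48077210 + 0.04034635 = 0.52111845
  P(H|E) = 0.48077210 / 0.52111845 = 0.9226

Update 2:
  P(E) = 0.7246 × 0.9226 + 0.1199 × 0.0774 = 0.66851596 + 0.00928026 = 0.67779622
  P(H|E) = 0.66851596 / 0.67779622 = 0.9863

Final posterior: 0.9863


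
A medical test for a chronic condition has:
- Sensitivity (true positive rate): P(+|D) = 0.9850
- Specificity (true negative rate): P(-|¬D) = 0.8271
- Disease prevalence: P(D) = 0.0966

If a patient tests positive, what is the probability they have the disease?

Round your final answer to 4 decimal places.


Let D = has disease, + = positive test

Given:
- P(D) = 0.0966 (prevalence)
- P(+|D) = 0.9850 (sensitivity)
- P(-|¬D) = 0.8271 (specificity)
- P(+|¬D) = 0.1729 (false positive rate = 1 - specificity)

Step 1: Find P(+)
P(+) = P(+|D)P(D) + P(+|¬D)P(¬D)
     = 0.9850 × 0.0966 + 0.1729 × 0.9034
     = 0.09515100 + 0.15619786
     = 0.25134886

Step 2: Apply Bayes' theorem for P(D|+)
P(D|+) = P(+|D)P(D) / P(+)
       = 0.09515100 / 0.25134886
       = 0.3786


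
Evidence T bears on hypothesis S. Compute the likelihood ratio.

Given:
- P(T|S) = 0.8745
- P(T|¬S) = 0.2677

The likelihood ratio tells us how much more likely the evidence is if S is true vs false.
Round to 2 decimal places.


Likelihood Ratio (LR) = P(T|S) / P(T|¬S)

LR = 0.8745 / 0.2677
   = 3.27

The evidence is 3.27 times more likely if S is true than if S is false.
LR > 1, so observing T raises the odds in favor of S.


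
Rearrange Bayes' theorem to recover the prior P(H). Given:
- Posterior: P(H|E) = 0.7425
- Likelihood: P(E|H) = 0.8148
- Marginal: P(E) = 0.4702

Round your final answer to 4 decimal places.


From Bayes' theorem: P(H|E) = P(E|H) × P(H) / P(E)

Rearranging for P(H):
P(H) = P(H|E) × P(E) / P(E|H)
     = 0.7425 × 0.4702 / 0.8148
     = 0.34912350 / 0.8148
     = 0.4285


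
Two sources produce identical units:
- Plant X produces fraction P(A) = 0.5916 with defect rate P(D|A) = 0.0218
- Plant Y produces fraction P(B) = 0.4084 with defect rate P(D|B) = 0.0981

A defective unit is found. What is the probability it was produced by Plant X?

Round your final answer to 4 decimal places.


Let A = from Plant X, D = defective

Given:
- P(A) = 0.5916, P(B) = 0.4084
- P(D|A) = 0.0218, P(D|B) = 0.0981

Step 1: Find P(D)
P(D) = P(D|A)P(A) + P(D|B)P(B)
     = 0.0218 × 0.5916 + 0.0981 × 0.4084
     = 0.01289688 + 0.04006404
     = 0.05296092

Step 2: Apply Bayes' theorem
P(A|D) = P(D|A)P(A) / P(D)
       = 0.01289688 / 0.05296092
       = 0.2435


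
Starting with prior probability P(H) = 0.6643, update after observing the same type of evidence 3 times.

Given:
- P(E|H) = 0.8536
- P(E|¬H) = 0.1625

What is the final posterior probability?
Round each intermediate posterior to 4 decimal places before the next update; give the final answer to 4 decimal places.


Sequential Bayesian updating:

Initial prior: P(H) = 0.6643

Update 1:
  P(E) = 0.8536 × 0.6643 + 0.1625 × 0.3357 = 0.56704648 + 0.05455125 = 0.62159773
  P(H|E) = 0.56704648 / 0.62159773 = 0.9122

Update 2:
  P(E) = 0.8536 × 0.9122 + 0.1625 × 0.0878 = 0.77865392 + 0.01426750 = 0.79292142
  P(H|E) = 0.77865392 / 0.79292142 = 0.9820

Update 3:
  P(E) = 0.8536 × 0.9820 + 0.1625 × 0.0180 = 0.83823520 + 0.00292500 = 0.84116020
  P(H|E) = 0.83823520 / 0.84116020 = 0.9965

Final posterior: 0.9965


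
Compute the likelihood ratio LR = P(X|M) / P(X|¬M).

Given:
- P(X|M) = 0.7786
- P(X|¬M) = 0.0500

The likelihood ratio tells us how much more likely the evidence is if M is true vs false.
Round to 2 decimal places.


Likelihood Ratio (LR) = P(X|M) / P(X|¬M)

LR = 0.7786 / 0.0500
   = 15.57

The evidence is 15.57 times more likely if M is true than if M is false.
Since LR > 1, the evidence supports M over ¬M.


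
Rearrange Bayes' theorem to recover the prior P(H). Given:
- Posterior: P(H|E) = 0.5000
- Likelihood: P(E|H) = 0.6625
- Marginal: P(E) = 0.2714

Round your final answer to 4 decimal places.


From Bayes' theorem: P(H|E) = P(E|H) × P(H) / P(E)

Rearranging for P(H):
P(H) = P(H|E) × P(E) / P(E|H)
     = 0.5000 × 0.2714 / 0.6625
     = 0.13570000 / 0.6625
     = 0.2048


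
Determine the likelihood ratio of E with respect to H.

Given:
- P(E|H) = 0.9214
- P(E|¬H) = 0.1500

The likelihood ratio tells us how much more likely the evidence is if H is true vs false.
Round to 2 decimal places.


Likelihood Ratio (LR) = P(E|H) / P(E|¬H)

LR = 0.9214 / 0.1500
   = 6.14

The evidence is 6.14 times more likely if H is true than if H is false.
Since LR > 1, the evidence supports H over ¬H.


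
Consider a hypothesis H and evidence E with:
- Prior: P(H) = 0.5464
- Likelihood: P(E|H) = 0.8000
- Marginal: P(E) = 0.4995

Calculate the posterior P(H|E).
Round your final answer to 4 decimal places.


Using Bayes' theorem:

P(H|E) = P(E|H) × P(H) / P(E)
       = 0.8000 × 0.5464 / 0.4995
       = 0.43712000 / 0.4995
       = 0.8751

The evidence strengthens our belief in H.
Prior: 0.5464 → Posterior: 0.8751


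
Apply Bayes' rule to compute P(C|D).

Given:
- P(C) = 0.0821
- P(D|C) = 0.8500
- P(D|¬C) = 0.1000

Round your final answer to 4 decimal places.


Bayes' theorem: P(C|D) = P(D|C) × P(C) / P(D)

Step 1: Calculate P(D) using law of total probability
P(D) = P(D|C)P(C) + P(D|¬C)P(¬C)
     = 0.8500 × 0.0821 + 0.1000 × 0.9179
     = 0.06978500 + 0.09179000
     = 0.16157500

Step 2: Apply Bayes' theorem
P(C|D) = P(D|C) × P(C) / P(D)
       = 0.06978500 / 0.16157500
       = 0.4319


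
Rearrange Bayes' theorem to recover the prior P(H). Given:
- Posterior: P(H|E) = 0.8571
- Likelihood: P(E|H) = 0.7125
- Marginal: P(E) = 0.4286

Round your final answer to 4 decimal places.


From Bayes' theorem: P(H|E) = P(E|H) × P(H) / P(E)

Rearranging for P(H):
P(H) = P(H|E) × P(E) / P(E|H)
     = 0.8571 × 0.4286 / 0.7125
     = 0.36735306 / 0.7125
     = 0.5156


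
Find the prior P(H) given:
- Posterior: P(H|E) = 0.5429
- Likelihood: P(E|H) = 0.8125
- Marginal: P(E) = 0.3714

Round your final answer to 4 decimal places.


From Bayes' theorem: P(H|E) = P(E|H) × P(H) / P(E)

Rearranging for P(H):
P(H) = P(H|E) × P(E) / P(E|H)
     = 0.5429 × 0.3714 / 0.8125
     = 0.20163306 / 0.8125
     = 0.2482


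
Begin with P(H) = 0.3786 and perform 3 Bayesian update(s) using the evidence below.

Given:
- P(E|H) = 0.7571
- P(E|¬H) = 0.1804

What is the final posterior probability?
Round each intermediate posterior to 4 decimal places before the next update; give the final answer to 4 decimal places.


Sequential Bayesian updating:

Initial prior: P(H) = 0.3786

Update 1:
  P(E) = 0.7571 × 0.3786 + 0.1804 × 0.6214 = 0.28663806 + 0.11210056 = 0.39873862
  P(H|E) = 0.28663806 / 0.39873862 = 0.7189

Update 2:
  P(E) = 0.7571 × 0.7189 + 0.1804 × 0.2811 = 0.54427919 + 0.05071044 = 0.59498963
  P(H|E) = 0.54427919 / 0.59498963 = 0.9148

Update 3:
  P(E) = 0.7571 × 0.9148 + 0.1804 × 0.0852 = 0.69259508 + 0.01537008 = 0.70796516
  P(H|E) = 0.69259508 / 0.70796516 = 0.9783

Final posterior: 0.9783


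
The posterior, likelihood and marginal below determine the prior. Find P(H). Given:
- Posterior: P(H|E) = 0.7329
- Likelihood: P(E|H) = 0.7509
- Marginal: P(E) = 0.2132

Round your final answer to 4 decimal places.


From Bayes' theorem: P(H|E) = P(E|H) × P(H) / P(E)

Rearranging for P(H):
P(H) = P(H|E) × P(E) / P(E|H)
     = 0.7329 × 0.2132 / 0.7509
     = 0.15625428 / 0.7509
     = 0.2081


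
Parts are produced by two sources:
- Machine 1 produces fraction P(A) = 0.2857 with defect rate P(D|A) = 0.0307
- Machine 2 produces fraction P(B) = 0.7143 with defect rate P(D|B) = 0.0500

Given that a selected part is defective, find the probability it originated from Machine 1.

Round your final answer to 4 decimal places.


Let A = from Machine 1, D = defective

Given:
- P(A) = 0.2857, P(B) = 0.7143
- P(D|A) = 0.0307, P(D|B) = 0.0500

Step 1: Find P(D)
P(D) = P(D|A)P(A) + P(D|B)P(B)
     = 0.0307 × 0.2857 + 0.0500 × 0.7143
     = 0.00877099 + 0.03571500
     = 0.04448599

Step 2: Apply Bayes' theorem
P(A|D) = P(D|A)P(A) / P(D)
       = 0.00877099 / 0.04448599
       = 0.1972


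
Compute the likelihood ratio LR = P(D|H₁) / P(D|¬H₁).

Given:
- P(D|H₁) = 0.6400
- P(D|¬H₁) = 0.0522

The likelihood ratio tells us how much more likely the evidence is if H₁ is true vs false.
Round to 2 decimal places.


Likelihood Ratio (LR) = P(D|H₁) / P(D|¬H₁)

LR = 0.6400 / 0.0522
   = 12.26

The evidence is 12.26 times more likely if H₁ is true than if H₁ is false.
Since LR > 1, the evidence supports H₁ over ¬H₁.


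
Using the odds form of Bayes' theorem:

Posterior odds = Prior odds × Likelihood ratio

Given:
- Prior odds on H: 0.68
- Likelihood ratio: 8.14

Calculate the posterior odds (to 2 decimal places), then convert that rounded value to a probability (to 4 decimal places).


Step 1: Calculate posterior odds
Posterior odds = Prior odds × LR
               = 0.68 × 8.14
               = 5.54

Step 2: Convert to probability
P(H|E) = Posterior odds / (1 + Posterior odds)
       = 5.54 / (1 + 5.54)
       = 5.54 / 6.54
       = 0.8471

The evidence increased P(H) from 0.4048 to 0.8471.


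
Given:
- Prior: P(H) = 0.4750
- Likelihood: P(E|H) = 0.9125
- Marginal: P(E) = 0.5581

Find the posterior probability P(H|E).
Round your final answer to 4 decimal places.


Using Bayes' theorem:

P(H|E) = P(E|H) × P(H) / P(E)
       = 0.9125 × 0.4750 / 0.5581
       = 0.43343750 / 0.5581
       = 0.7766

The evidence strengthens our belief in H.
Prior: 0.4750 → Posterior: 0.7766


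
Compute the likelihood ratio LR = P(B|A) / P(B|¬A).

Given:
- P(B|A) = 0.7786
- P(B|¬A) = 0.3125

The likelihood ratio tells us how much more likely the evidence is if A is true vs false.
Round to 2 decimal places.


Likelihood Ratio (LR) = P(B|A) / P(B|¬A)

LR = 0.7786 / 0.3125
   = 2.49

The evidence is 2.49 times more likely if A is true than if A is false.
Because LR exceeds 1, B is evidence for A.


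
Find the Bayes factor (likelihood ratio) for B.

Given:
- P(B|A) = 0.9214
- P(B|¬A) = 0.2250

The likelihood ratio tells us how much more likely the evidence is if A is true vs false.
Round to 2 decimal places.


Likelihood Ratio (LR) = P(B|A) / P(B|¬A)

LR = 0.9214 / 0.2250
   = 4.10

The evidence is 4.10 times more likely if A is true than if A is false.
LR > 1, so observing B raises the odds in favor of A.


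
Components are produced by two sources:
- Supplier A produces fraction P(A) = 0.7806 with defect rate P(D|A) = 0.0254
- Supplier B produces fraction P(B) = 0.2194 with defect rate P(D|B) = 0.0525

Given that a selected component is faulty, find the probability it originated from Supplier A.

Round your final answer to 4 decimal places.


Let A = from Supplier A, D = faulty

Given:
- P(A) = 0.7806, P(B) = 0.2194
- P(D|A) = 0.0254, P(D|B) = 0.0525

Step 1: Find P(D)
P(D) = P(D|A)P(A) + P(D|B)P(B)
     = 0.0254 × 0.7806 + 0.0525 × 0.2194
     = 0.01982724 + 0.01151850
     = 0.03134574

Step 2: Apply Bayes' theorem
P(A|D) = P(D|A)P(A) / P(D)
       = 0.01982724 / 0.03134574
       = 0.6325


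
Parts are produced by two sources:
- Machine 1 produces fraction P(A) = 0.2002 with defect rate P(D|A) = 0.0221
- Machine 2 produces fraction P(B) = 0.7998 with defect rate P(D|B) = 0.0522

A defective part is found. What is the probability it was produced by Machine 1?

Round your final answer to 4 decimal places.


Let A = from Machine 1, D = defective

Given:
- P(A) = 0.2002, P(B) = 0.7998
- P(D|A) = 0.0221, P(D|B) = 0.0522

Step 1: Find P(D)
P(D) = P(D|A)P(A) + P(D|B)P(B)
     = 0.0221 × 0.2002 + 0.0522 × 0.7998
     = 0.00442442 + 0.04174956
     = 0.04617398

Step 2: Apply Bayes' theorem
P(A|D) = P(D|A)P(A) / P(D)
       = 0.00442442 / 0.04617398
       = 0.0958


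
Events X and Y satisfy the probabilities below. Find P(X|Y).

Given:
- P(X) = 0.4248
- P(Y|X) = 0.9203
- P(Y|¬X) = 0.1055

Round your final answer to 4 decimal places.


Bayes' theorem: P(X|Y) = P(Y|X) × P(X) / P(Y)

Step 1: Calculate P(Y) using law of total probability
P(Y) = P(Y|X)P(X) + P(Y|¬X)P(¬X)
     = 0.9203 × 0.4248 + 0.1055 × 0.5752
     = 0.39094344 + 0.06068360
     = 0.45162704

Step 2: Apply Bayes' theorem
P(X|Y) = P(Y|X) × P(X) / P(Y)
       = 0.39094344 / 0.45162704
       = 0.8656


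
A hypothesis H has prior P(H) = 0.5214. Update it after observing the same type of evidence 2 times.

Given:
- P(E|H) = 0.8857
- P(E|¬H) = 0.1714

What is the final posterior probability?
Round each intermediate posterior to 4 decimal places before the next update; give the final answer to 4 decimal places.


Sequential Bayesian updating:

Initial prior: P(H) = 0.5214

Update 1:
  P(E) = 0.8857 × 0.5214 + 0.1714 × 0.4786 = 0.46180398 + 0.08203204 = 0.54383602
  P(H|E) = 0.46180398 / 0.54383602 = 0.8492

Update 2:
  P(E) = 0.8857 × 0.8492 + 0.1714 × 0.1508 = 0.75213644 + 0.02584712 = 0.77798356
  P(H|E) = 0.75213644 / 0.77798356 = 0.9668

Final posterior: 0.9668


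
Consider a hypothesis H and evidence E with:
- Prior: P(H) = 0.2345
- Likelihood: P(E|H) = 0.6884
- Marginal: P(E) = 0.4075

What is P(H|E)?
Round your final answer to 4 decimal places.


Using Bayes' theorem:

P(H|E) = P(E|H) × P(H) / P(E)
       = 0.6884 × 0.2345 / 0.4075
       = 0.16142980 / 0.4075
       = 0.3961

The evidence strengthens our belief in H.
Prior: 0.2345 → Posterior: 0.3961


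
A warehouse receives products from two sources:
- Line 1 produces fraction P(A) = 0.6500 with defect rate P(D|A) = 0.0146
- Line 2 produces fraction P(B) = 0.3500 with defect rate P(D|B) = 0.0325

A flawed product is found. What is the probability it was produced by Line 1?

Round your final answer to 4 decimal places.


Let A = from Line 1, D = flawed

Given:
- P(A) = 0.6500, P(B) = 0.3500
- P(D|A) = 0.0146, P(D|B) = 0.0325

Step 1: Find P(D)
P(D) = P(D|A)P(A) + P(D|B)P(B)
     = 0.0146 × 0.6500 + 0.0325 × 0.3500
     = 0.00949000 + 0.01137500
     = 0.02086500

Step 2: Apply Bayes' theorem
P(A|D) = P(D|A)P(A) / P(D)
       = 0.00949000 / 0.02086500
       = 0.4548


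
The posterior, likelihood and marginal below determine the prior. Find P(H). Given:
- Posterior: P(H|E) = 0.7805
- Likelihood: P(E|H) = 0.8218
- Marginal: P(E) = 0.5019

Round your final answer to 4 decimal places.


From Bayes' theorem: P(H|E) = P(E|H) × P(H) / P(E)

Rearranging for P(H):
P(H) = P(H|E) × P(E) / P(E|H)
     = 0.7805 × 0.5019 / 0.8218
     = 0.39173295 / 0.8218
     = 0.4767


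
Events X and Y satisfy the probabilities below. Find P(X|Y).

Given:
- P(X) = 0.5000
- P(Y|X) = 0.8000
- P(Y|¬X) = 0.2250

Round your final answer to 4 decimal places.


Bayes' theorem: P(X|Y) = P(Y|X) × P(X) / P(Y)

Step 1: Calculate P(Y) using law of total probability
P(Y) = P(Y|X)P(X) + P(Y|¬X)P(¬X)
     = 0.8000 × 0.5000 + 0.2250 × 0.5000
     = 0.40000000 + 0.11250000
     = 0.51250000

Step 2: Apply Bayes' theorem
P(X|Y) = P(Y|X) × P(X) / P(Y)
       = 0.40000000 / 0.51250000
       = 0.7805


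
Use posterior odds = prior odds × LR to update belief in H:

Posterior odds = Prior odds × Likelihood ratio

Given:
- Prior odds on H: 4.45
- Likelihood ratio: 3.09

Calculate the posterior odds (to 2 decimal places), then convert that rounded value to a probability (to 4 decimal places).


Step 1: Calculate posterior odds
Posterior odds = Prior odds × LR
               = 4.45 × 3.09
               = 13.75

Step 2: Convert to probability
P(H|E) = Posterior odds / (1 + Posterior odds)
       = 13.75 / (1 + 13.75)
       = 13.75 / 14.75
       = 0.9322

The evidence increased P(H) from 0.8165 to 0.9322.


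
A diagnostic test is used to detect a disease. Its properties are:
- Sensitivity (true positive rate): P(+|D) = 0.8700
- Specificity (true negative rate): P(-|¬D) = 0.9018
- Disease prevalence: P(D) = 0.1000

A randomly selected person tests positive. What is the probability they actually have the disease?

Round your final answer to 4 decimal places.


Let D = has disease, + = positive test

Given:
- P(D) = 0.1000 (prevalence)
- P(+|D) = 0.8700 (sensitivity)
- P(-|¬D) = 0.9018 (specificity)
- P(+|¬D) = 0.0982 (false positive rate = 1 - specificity)

Step 1: Find P(+)
P(+) = P(+|D)P(D) + P(+|¬D)P(¬D)
     = 0.8700 × 0.1000 + 0.0982 × 0.9000
     = 0.08700000 + 0.08838000
     = 0.17538000

Step 2: Apply Bayes' theorem for P(D|+)
P(D|+) = P(+|D)P(D) / P(+)
       = 0.08700000 / 0.17538000
       = 0.4961


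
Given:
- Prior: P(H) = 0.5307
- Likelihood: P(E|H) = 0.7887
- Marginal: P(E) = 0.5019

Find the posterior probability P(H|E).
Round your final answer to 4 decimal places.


Using Bayes' theorem:

P(H|E) = P(E|H) × P(H) / P(E)
       = 0.7887 × 0.5307 / 0.5019
       = 0.41856309 / 0.5019
       = 0.8340

The evidence strengthens our belief in H.
Prior: 0.5307 → Posterior: 0.8340


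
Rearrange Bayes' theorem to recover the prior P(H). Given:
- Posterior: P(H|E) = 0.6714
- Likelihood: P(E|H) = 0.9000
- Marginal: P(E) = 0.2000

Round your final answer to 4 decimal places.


From Bayes' theorem: P(H|E) = P(E|H) × P(H) / P(E)

Rearranging for P(H):
P(H) = P(H|E) × P(E) / P(E|H)
     = 0.6714 × 0.2000 / 0.9000
     = 0.13428000 / 0.9000
     = 0.1492


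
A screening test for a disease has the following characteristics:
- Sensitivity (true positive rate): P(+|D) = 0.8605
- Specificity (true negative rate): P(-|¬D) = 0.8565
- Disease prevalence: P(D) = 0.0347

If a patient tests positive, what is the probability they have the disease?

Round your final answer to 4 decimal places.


Let D = has disease, + = positive test

Given:
- P(D) = 0.0347 (prevalence)
- P(+|D) = 0.8605 (sensitivity)
- P(-|¬D) = 0.8565 (specificity)
- P(+|¬D) = 0.1435 (false positive rate = 1 - specificity)

Step 1: Find P(+)
P(+) = P(+|D)P(D) + P(+|¬D)P(¬D)
     = 0.8605 × 0.0347 + 0.1435 × 0.9653
     = 0.02985935 + 0.13852055
     = 0.16837990

Step 2: Apply Bayes' theorem for P(D|+)
P(D|+) = P(+|D)P(D) / P(+)
       = 0.02985935 / 0.16837990
       = 0.1773


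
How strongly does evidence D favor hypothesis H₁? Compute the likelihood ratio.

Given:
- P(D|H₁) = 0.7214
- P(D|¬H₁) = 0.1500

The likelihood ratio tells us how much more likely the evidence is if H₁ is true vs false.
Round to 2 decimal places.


Likelihood Ratio (LR) = P(D|H₁) / P(D|¬H₁)

LR = 0.7214 / 0.1500
   = 4.81

The evidence is 4.81 times more likely if H₁ is true than if H₁ is false.
Because LR exceeds 1, D is evidence for H₁.


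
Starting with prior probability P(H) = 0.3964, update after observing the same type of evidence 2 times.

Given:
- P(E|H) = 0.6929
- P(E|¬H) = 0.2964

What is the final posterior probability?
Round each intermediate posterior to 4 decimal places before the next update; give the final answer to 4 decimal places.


Sequential Bayesian updating:

Initial prior: P(H) = 0.3964

Update 1:
  P(E) = 0.6929 × 0.3964 + 0.2964 × 0.6036 = 0.27466556 + 0.17890704 = 0.45357260
  P(H|E) = 0.27466556 / 0.45357260 = 0.6056

Update 2:
  P(E) = 0.6929 × 0.6056 + 0.2964 × 0.3944 = 0.41962024 + 0.11690016 = 0.53652040
  P(H|E) = 0.41962024 / 0.53652040 = 0.7821

Final posterior: 0.7821


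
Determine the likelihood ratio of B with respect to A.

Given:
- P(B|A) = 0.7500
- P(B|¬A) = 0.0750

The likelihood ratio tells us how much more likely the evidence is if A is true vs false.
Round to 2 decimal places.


Likelihood Ratio (LR) = P(B|A) / P(B|¬A)

LR = 0.7500 / 0.0750
   = 10.00

The evidence is 10.00 times more likely if A is true than if A is false.
LR > 1, so observing B raises the odds in favor of A.


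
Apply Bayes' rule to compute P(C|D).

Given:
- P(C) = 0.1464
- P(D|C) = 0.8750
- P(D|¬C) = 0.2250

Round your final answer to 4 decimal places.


Bayes' theorem: P(C|D) = P(D|C) × P(C) / P(D)

Step 1: Calculate P(D) using law of total probability
P(D) = P(D|C)P(C) + P(D|¬C)P(¬C)
     = 0.8750 × 0.1464 + 0.2250 × 0.8536
     = 0.12810000 + 0.19206000
     = 0.32016000

Step 2: Apply Bayes' theorem
P(C|D) = P(D|C) × P(C) / P(D)
       = 0.12810000 / 0.32016000
       = 0.4001


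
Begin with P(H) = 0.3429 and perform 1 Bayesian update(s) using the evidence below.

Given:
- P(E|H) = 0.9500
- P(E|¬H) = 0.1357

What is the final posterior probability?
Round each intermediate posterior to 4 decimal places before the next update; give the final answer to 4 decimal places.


Sequential Bayesian updating:

Initial prior: P(H) = 0.3429

Update 1:
  P(E) = 0.9500 × 0.3429 + 0.1357 × 0.6571 = 0.32575500 + 0.08916847 = 0.41492347
  P(H|E) = 0.32575500 / 0.41492347 = 0.7851

Final posterior: 0.7851


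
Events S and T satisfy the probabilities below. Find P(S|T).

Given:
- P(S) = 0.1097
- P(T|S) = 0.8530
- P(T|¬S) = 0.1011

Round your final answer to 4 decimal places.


Bayes' theorem: P(S|T) = P(T|S) × P(S) / P(T)

Step 1: Calculate P(T) using law of total probability
P(T) = P(T|S)P(S) + P(T|¬S)P(¬S)
     = 0.8530 × 0.1097 + 0.1011 × 0.8903
     = 0.09357410 + 0.09000933
     = 0.18358343

Step 2: Apply Bayes' theorem
P(S|T) = P(T|S) × P(S) / P(T)
       = 0.09357410 / 0.18358343
       = 0.5097


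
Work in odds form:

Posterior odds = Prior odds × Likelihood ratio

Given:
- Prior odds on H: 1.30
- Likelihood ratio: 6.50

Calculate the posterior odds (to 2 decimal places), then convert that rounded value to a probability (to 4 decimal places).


Step 1: Calculate posterior odds
Posterior odds = Prior odds × LR
               = 1.30 × 6.50
               = 8.45

Step 2: Convert to probability
P(H|E) = Posterior odds / (1 + Posterior odds)
       = 8.45 / (1 + 8.45)
       = 8.45 / 9.45
       = 0.8942

The evidence increased P(H) from 0.5652 to 0.8942.


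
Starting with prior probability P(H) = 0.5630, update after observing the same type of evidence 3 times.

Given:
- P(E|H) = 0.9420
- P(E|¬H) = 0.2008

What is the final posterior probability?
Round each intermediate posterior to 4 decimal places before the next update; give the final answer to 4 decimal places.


Sequential Bayesian updating:

Initial prior: P(H) = 0.5630

Update 1:
  P(E) = 0.9420 × 0.5630 + 0.2008 × 0.4370 = 0.53034600 + 0.08774960 = 0.61809560
  P(H|E) = 0.53034600 / 0.61809560 = 0.8580

Update 2:
  P(E) = 0.9420 × 0.8580 + 0.2008 × 0.1420 = 0.80823600 + 0.02851360 = 0.83674960
  P(H|E) = 0.80823600 / 0.83674960 = 0.9659

Update 3:
  P(E) = 0.9420 × 0.9659 + 0.2008 × 0.0341 = 0.90987780 + 0.00684728 = 0.91672508
  P(H|E) = 0.90987780 / 0.91672508 = 0.9925

Final posterior: 0.9925


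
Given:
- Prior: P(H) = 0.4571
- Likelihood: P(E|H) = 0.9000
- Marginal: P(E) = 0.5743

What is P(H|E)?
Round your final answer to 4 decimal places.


Using Bayes' theorem:

P(H|E) = P(E|H) × P(H) / P(E)
       = 0.9000 × 0.4571 / 0.5743
       = 0.41139000 / 0.5743
       = 0.7163

The evidence strengthens our belief in H.
Prior: 0.4571 → Posterior: 0.7163


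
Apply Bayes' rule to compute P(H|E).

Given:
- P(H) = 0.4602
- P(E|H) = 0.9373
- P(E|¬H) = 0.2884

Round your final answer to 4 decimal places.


Bayes' theorem: P(H|E) = P(E|H) × P(H) / P(E)

Step 1: Calculate P(E) using law of total probability
P(E) = P(E|H)P(H) + P(E|¬H)P(¬H)
     = 0.9373 × 0.4602 + 0.2884 × 0.5398
     = 0.43134546 + 0.15567832
     = 0.58702378

Step 2: Apply Bayes' theorem
P(H|E) = P(E|H) × P(H) / P(E)
       = 0.43134546 / 0.58702378
       = 0.7348


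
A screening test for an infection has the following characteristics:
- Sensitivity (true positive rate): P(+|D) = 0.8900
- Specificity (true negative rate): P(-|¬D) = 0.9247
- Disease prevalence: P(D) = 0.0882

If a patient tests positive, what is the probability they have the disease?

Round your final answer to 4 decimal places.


Let D = has disease, + = positive test

Given:
- P(D) = 0.0882 (prevalence)
- P(+|D) = 0.8900 (sensitivity)
- P(-|¬D) = 0.9247 (specificity)
- P(+|¬D) = 0.0753 (false positive rate = 1 - specificity)

Step 1: Find P(+)
P(+) = P(+|D)P(D) + P(+|¬D)P(¬D)
     = 0.8900 × 0.0882 + 0.0753 × 0.9118
     = 0.07849800 + 0.06865854
     = 0.14715654

Step 2: Apply Bayes' theorem for P(D|+)
P(D|+) = P(+|D)P(D) / P(+)
       = 0.07849800 / 0.14715654
       = 0.5334


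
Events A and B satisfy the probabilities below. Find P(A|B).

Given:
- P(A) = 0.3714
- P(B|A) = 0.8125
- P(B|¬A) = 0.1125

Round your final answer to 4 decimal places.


Bayes' theorem: P(A|B) = P(B|A) × P(A) / P(B)

Step 1: Calculate P(B) using law of total probability
P(B) = P(B|A)P(A) + P(B|¬A)P(¬A)
     = 0.8125 × 0.3714 + 0.1125 × 0.6286
     = 0.30176250 + 0.07071750
     = 0.37248000

Step 2: Apply Bayes' theorem
P(A|B) = P(B|A) × P(A) / P(B)
       = 0.30176250 / 0.37248000
       = 0.8101


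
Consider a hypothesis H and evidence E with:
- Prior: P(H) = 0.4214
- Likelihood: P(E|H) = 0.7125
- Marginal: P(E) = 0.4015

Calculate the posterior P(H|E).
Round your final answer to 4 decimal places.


Using Bayes' theorem:

P(H|E) = P(E|H) × P(H) / P(E)
       = 0.7125 × 0.4214 / 0.4015
       = 0.30024750 / 0.4015
       = 0.7478

The evidence strengthens our belief in H.
Prior: 0.4214 → Posterior: 0.7478


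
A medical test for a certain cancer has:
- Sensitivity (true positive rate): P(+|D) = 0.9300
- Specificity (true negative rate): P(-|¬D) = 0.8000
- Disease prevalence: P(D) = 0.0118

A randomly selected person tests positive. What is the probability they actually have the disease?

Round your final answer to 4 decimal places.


Let D = has disease, + = positive test

Given:
- P(D) = 0.0118 (prevalence)
- P(+|D) = 0.9300 (sensitivity)
- P(-|¬D) = 0.8000 (specificity)
- P(+|¬D) = 0.2000 (false positive rate = 1 - specificity)

Step 1: Find P(+)
P(+) = P(+|D)P(D) + P(+|¬D)P(¬D)
     = 0.9300 × 0.0118 + 0.2000 × 0.9882
     = 0.01097400 + 0.19764000
     = 0.20861400

Step 2: Apply Bayes' theorem for P(D|+)
P(D|+) = P(+|D)P(D) / P(+)
       = 0.01097400 / 0.20861400
       = 0.0526


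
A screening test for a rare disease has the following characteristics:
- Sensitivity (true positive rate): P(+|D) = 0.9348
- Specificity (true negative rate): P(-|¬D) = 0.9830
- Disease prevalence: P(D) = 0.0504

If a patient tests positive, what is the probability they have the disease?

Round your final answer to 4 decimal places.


Let D = has disease, + = positive test

Given:
- P(D) = 0.0504 (prevalence)
- P(+|D) = 0.9348 (sensitivity)
- P(-|¬D) = 0.9830 (specificity)
- P(+|¬D) = 0.0170 (false positive rate = 1 - specificity)

Step 1: Find P(+)
P(+) = P(+|D)P(D) + P(+|¬D)P(¬D)
     = 0.9348 × 0.0504 + 0.0170 × 0.9496
     = 0.04711392 + 0.01614320
     = 0.06325712

Step 2: Apply Bayes' theorem for P(D|+)
P(D|+) = P(+|D)P(D) / P(+)
       = 0.04711392 / 0.06325712
       = 0.7448


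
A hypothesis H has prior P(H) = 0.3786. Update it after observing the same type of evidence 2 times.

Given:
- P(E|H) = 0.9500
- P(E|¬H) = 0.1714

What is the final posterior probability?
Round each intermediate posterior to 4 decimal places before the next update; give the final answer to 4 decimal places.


Sequential Bayesian updating:

Initial prior: P(H) = 0.3786

Update 1:
  P(E) = 0.9500 × 0.3786 + 0.1714 × 0.6214 = 0.35967000 + 0.10650796 = 0.46617796
  P(H|E) = 0.35967000 / 0.46617796 = 0.7715

Update 2:
  P(E) = 0.9500 × 0.7715 + 0.1714 × 0.2285 = 0.73292500 + 0.03916490 = 0.77208990
  P(H|E) = 0.73292500 / 0.77208990 = 0.9493

Final posterior: 0.9493


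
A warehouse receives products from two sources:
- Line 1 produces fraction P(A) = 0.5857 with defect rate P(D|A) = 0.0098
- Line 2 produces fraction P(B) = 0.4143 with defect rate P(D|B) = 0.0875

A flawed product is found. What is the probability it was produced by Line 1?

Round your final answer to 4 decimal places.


Let A = from Line 1, D = flawed

Given:
- P(A) = 0.5857, P(B) = 0.4143
- P(D|A) = 0.0098, P(D|B) = 0.0875

Step 1: Find P(D)
P(D) = P(D|A)P(A) + P(D|B)P(B)
     = 0.0098 × 0.5857 + 0.0875 × 0.4143
     = 0.00573986 + 0.03625125
     = 0.04199111

Step 2: Apply Bayes' theorem
P(A|D) = P(D|A)P(A) / P(D)
       = 0.00573986 / 0.04199111
       = 0.1367


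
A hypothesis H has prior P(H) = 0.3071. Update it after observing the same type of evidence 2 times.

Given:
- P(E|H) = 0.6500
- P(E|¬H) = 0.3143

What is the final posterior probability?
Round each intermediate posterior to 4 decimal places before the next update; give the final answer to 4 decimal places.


Sequential Bayesian updating:

Initial prior: P(H) = 0.3071

Update 1:
  P(E) = 0.6500 × 0.3071 + 0.3143 × 0.6929 = 0.19961500 + 0.21777847 = 0.41739347
  P(H|E) = 0.19961500 / 0.41739347 = 0.4782

Update 2:
  P(E) = 0.6500 × 0.4782 + 0.3143 × 0.5218 = 0.31083000 + 0.16400174 = 0.47483174
  P(H|E) = 0.31083000 / 0.47483174 = 0.6546

Final posterior: 0.6546


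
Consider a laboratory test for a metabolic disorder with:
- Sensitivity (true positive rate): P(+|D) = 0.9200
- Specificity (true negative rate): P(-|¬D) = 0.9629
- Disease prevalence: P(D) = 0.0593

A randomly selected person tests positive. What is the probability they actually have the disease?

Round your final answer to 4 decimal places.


Let D = has disease, + = positive test

Given:
- P(D) = 0.0593 (prevalence)
- P(+|D) = 0.9200 (sensitivity)
- P(-|¬D) = 0.9629 (specificity)
- P(+|¬D) = 0.0371 (false positive rate = 1 - specificity)

Step 1: Find P(+)
P(+) = P(+|D)P(D) + P(+|¬D)P(¬D)
     = 0.9200 × 0.0593 + 0.0371 × 0.9407
     = 0.05455600 + 0.03489997
     = 0.08945597

Step 2: Apply Bayes' theorem for P(D|+)
P(D|+) = P(+|D)P(D) / P(+)
       = 0.05455600 / 0.08945597
       = 0.6099


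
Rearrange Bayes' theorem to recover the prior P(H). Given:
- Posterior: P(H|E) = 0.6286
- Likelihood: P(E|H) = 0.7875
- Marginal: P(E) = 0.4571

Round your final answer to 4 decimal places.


From Bayes' theorem: P(H|E) = P(E|H) × P(H) / P(E)

Rearranging for P(H):
P(H) = P(H|E) × P(E) / P(E|H)
     = 0.6286 × 0.4571 / 0.7875
     = 0.28733306 / 0.7875
     = 0.3649


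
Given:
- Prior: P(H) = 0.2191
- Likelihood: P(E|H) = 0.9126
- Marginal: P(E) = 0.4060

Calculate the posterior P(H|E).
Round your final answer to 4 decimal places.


Using Bayes' theorem:

P(H|E) = P(E|H) × P(H) / P(E)
       = 0.9126 × 0.2191 / 0.4060
       = 0.19995066 / 0.4060
       = 0.4925

The evidence strengthens our belief in H.
Prior: 0.2191 → Posterior: 0.4925


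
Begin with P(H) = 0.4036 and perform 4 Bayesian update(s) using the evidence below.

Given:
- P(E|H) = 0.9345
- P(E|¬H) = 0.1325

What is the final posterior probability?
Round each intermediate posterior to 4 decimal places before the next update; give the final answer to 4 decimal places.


Sequential Bayesian updating:

Initial prior: P(H) = 0.4036

Update 1:
  P(E) = 0.9345 × 0.4036 + 0.1325 × 0.5964 = 0.37716420 + 0.07902300 = 0.45618720
  P(H|E) = 0.37716420 / 0.45618720 = 0.8268

Update 2:
  P(E) = 0.9345 × 0.8268 + 0.1325 × 0.1732 = 0.77264460 + 0.02294900 = 0.79559360
  P(H|E) = 0.77264460 / 0.79559360 = 0.9712

Update 3:
  P(E) = 0.9345 × 0.9712 + 0.1325 × 0.0288 = 0.90758640 + 0.00381600 = 0.91140240
  P(H|E) = 0.90758640 / 0.91140240 = 0.9958

Update 4:
  P(E) = 0.9345 × 0.9958 + 0.1325 × 0.0042 = 0.93057510 + 0.00055650 = 0.93113160
  P(H|E) = 0.93057510 / 0.93113160 = 0.9994

Final posterior: 0.9994
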